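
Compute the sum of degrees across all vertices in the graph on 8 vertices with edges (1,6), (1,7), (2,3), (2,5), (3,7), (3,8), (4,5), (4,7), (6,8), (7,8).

Step 1: Count edges incident to each vertex:
  deg(1) = 2 (neighbors: 6, 7)
  deg(2) = 2 (neighbors: 3, 5)
  deg(3) = 3 (neighbors: 2, 7, 8)
  deg(4) = 2 (neighbors: 5, 7)
  deg(5) = 2 (neighbors: 2, 4)
  deg(6) = 2 (neighbors: 1, 8)
  deg(7) = 4 (neighbors: 1, 3, 4, 8)
  deg(8) = 3 (neighbors: 3, 6, 7)

Step 2: Sum all degrees:
  2 + 2 + 3 + 2 + 2 + 2 + 4 + 3 = 20

Verification: sum of degrees = 2 * |E| = 2 * 10 = 20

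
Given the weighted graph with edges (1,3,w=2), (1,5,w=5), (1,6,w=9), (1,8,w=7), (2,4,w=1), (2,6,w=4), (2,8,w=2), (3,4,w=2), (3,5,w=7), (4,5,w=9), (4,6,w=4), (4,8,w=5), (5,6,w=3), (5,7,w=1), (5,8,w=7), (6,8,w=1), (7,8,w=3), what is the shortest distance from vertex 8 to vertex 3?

Step 1: Build adjacency list with weights:
  1: 3(w=2), 5(w=5), 6(w=9), 8(w=7)
  2: 4(w=1), 6(w=4), 8(w=2)
  3: 1(w=2), 4(w=2), 5(w=7)
  4: 2(w=1), 3(w=2), 5(w=9), 6(w=4), 8(w=5)
  5: 1(w=5), 3(w=7), 4(w=9), 6(w=3), 7(w=1), 8(w=7)
  6: 1(w=9), 2(w=4), 4(w=4), 5(w=3), 8(w=1)
  7: 5(w=1), 8(w=3)
  8: 1(w=7), 2(w=2), 4(w=5), 5(w=7), 6(w=1), 7(w=3)

Step 2: Apply Dijkstra's algorithm from vertex 8:
  Visit vertex 8 (distance=0)
    Update dist[1] = 7
    Update dist[2] = 2
    Update dist[4] = 5
    Update dist[5] = 7
    Update dist[6] = 1
    Update dist[7] = 3
  Visit vertex 6 (distance=1)
    Update dist[5] = 4
  Visit vertex 2 (distance=2)
    Update dist[4] = 3
  Visit vertex 4 (distance=3)
    Update dist[3] = 5
  Visit vertex 7 (distance=3)
  Visit vertex 5 (distance=4)
  Visit vertex 3 (distance=5)

Step 3: Shortest path: 8 -> 2 -> 4 -> 3
Total weight: 2 + 1 + 2 = 5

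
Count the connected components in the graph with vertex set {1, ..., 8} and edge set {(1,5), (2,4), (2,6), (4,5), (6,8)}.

Step 1: Build adjacency list from edges:
  1: 5
  2: 4, 6
  3: (none)
  4: 2, 5
  5: 1, 4
  6: 2, 8
  7: (none)
  8: 6

Step 2: Run BFS/DFS from vertex 1:
  Visited: {1, 5, 4, 2, 6, 8}
  Reached 6 of 8 vertices

Step 3: Only 6 of 8 vertices reached. Graph is disconnected.
Connected components: {1, 2, 4, 5, 6, 8}, {3}, {7}
Number of connected components: 3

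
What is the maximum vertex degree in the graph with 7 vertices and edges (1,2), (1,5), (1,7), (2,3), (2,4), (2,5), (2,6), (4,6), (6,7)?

Step 1: Count edges incident to each vertex:
  deg(1) = 3 (neighbors: 2, 5, 7)
  deg(2) = 5 (neighbors: 1, 3, 4, 5, 6)
  deg(3) = 1 (neighbors: 2)
  deg(4) = 2 (neighbors: 2, 6)
  deg(5) = 2 (neighbors: 1, 2)
  deg(6) = 3 (neighbors: 2, 4, 7)
  deg(7) = 2 (neighbors: 1, 6)

Step 2: Find maximum:
  max(3, 5, 1, 2, 2, 3, 2) = 5 (vertex 2)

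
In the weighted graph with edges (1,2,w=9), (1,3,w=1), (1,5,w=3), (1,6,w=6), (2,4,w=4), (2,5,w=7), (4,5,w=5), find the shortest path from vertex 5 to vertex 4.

Step 1: Build adjacency list with weights:
  1: 2(w=9), 3(w=1), 5(w=3), 6(w=6)
  2: 1(w=9), 4(w=4), 5(w=7)
  3: 1(w=1)
  4: 2(w=4), 5(w=5)
  5: 1(w=3), 2(w=7), 4(w=5)
  6: 1(w=6)

Step 2: Apply Dijkstra's algorithm from vertex 5:
  Visit vertex 5 (distance=0)
    Update dist[1] = 3
    Update dist[2] = 7
    Update dist[4] = 5
  Visit vertex 1 (distance=3)
    Update dist[3] = 4
    Update dist[6] = 9
  Visit vertex 3 (distance=4)
  Visit vertex 4 (distance=5)

Step 3: Shortest path: 5 -> 4
Total weight: 5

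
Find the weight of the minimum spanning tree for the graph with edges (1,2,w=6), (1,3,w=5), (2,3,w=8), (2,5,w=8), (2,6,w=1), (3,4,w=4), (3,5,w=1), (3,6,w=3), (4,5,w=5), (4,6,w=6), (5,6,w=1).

Apply Kruskal's algorithm (sort edges by weight, add if no cycle):

Sorted edges by weight:
  (2,6) w=1
  (3,5) w=1
  (5,6) w=1
  (3,6) w=3
  (3,4) w=4
  (1,3) w=5
  (4,5) w=5
  (1,2) w=6
  (4,6) w=6
  (2,3) w=8
  (2,5) w=8

Add edge (2,6) w=1 -- no cycle. Running total: 1
Add edge (3,5) w=1 -- no cycle. Running total: 2
Add edge (5,6) w=1 -- no cycle. Running total: 3
Skip edge (3,6) w=3 -- would create cycle
Add edge (3,4) w=4 -- no cycle. Running total: 7
Add edge (1,3) w=5 -- no cycle. Running total: 12

MST edges: (2,6,w=1), (3,5,w=1), (5,6,w=1), (3,4,w=4), (1,3,w=5)
Total MST weight: 1 + 1 + 1 + 4 + 5 = 12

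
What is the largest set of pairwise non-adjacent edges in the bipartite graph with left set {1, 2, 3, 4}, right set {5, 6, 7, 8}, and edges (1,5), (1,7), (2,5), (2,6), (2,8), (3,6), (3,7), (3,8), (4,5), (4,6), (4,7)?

Step 1: List the neighbors of each left vertex:
  1: 5, 7
  2: 5, 6, 8
  3: 6, 7, 8
  4: 5, 6, 7

Step 2: Greedily match left vertices, then look for augmenting paths:
  Match 1 -- 5
  Match 2 -- 8
  Match 3 -- 7
  Match 4 -- 6
  No augmenting path remains.

Step 3: Verify this is maximum:
  Matching size 4 = min(|L|, |R|) = min(4, 4), which is an upper bound, so this matching is maximum.

Maximum matching: {(1,5), (2,8), (3,7), (4,6)}
Size: 4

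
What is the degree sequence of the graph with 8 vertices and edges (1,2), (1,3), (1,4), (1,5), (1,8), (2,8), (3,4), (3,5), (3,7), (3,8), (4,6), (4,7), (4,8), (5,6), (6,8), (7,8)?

Step 1: Count edges incident to each vertex:
  deg(1) = 5 (neighbors: 2, 3, 4, 5, 8)
  deg(2) = 2 (neighbors: 1, 8)
  deg(3) = 5 (neighbors: 1, 4, 5, 7, 8)
  deg(4) = 5 (neighbors: 1, 3, 6, 7, 8)
  deg(5) = 3 (neighbors: 1, 3, 6)
  deg(6) = 3 (neighbors: 4, 5, 8)
  deg(7) = 3 (neighbors: 3, 4, 8)
  deg(8) = 6 (neighbors: 1, 2, 3, 4, 6, 7)

Step 2: Sort degrees in non-increasing order:
  Degrees: [5, 2, 5, 5, 3, 3, 3, 6] -> sorted: [6, 5, 5, 5, 3, 3, 3, 2]

Degree sequence: [6, 5, 5, 5, 3, 3, 3, 2]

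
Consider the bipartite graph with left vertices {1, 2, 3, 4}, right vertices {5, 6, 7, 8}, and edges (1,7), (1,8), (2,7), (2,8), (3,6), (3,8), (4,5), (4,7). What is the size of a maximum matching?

Step 1: List the neighbors of each left vertex:
  1: 7, 8
  2: 7, 8
  3: 6, 8
  4: 5, 7

Step 2: Greedily match left vertices, then look for augmenting paths:
  Match 1 -- 7
  Match 2 -- 8
  Match 3 -- 6
  Match 4 -- 5
  No augmenting path remains.

Step 3: Verify this is maximum:
  Matching size 4 = min(|L|, |R|) = min(4, 4), which is an upper bound, so this matching is maximum.

Maximum matching: {(1,7), (2,8), (3,6), (4,5)}
Size: 4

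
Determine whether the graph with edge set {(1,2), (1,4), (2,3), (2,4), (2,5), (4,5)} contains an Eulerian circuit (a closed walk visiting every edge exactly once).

Step 1: Find the degree of each vertex:
  deg(1) = 2
  deg(2) = 4
  deg(3) = 1
  deg(4) = 3
  deg(5) = 2

Step 2: Count vertices with odd degree:
  Odd-degree vertices: 3, 4 (2 total)

Step 3: Apply Euler's theorem:
  - Eulerian circuit exists iff graph is connected and all vertices have even degree
  - Eulerian path exists iff graph is connected and has 0 or 2 odd-degree vertices

Graph is connected with exactly 2 odd-degree vertices (3, 4).
Eulerian path exists (starting and ending at the odd-degree vertices), but no Eulerian circuit.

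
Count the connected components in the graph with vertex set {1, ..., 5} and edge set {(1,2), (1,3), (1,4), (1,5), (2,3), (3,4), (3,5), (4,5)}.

Step 1: Build adjacency list from edges:
  1: 2, 3, 4, 5
  2: 1, 3
  3: 1, 2, 4, 5
  4: 1, 3, 5
  5: 1, 3, 4

Step 2: Run BFS/DFS from vertex 1:
  Visited: {1, 2, 3, 4, 5}
  Reached 5 of 5 vertices

Step 3: All 5 vertices reached from vertex 1, so the graph is connected.
Number of connected components: 1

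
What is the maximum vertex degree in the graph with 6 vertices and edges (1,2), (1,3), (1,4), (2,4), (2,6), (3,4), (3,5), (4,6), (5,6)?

Step 1: Count edges incident to each vertex:
  deg(1) = 3 (neighbors: 2, 3, 4)
  deg(2) = 3 (neighbors: 1, 4, 6)
  deg(3) = 3 (neighbors: 1, 4, 5)
  deg(4) = 4 (neighbors: 1, 2, 3, 6)
  deg(5) = 2 (neighbors: 3, 6)
  deg(6) = 3 (neighbors: 2, 4, 5)

Step 2: Find maximum:
  max(3, 3, 3, 4, 2, 3) = 4 (vertex 4)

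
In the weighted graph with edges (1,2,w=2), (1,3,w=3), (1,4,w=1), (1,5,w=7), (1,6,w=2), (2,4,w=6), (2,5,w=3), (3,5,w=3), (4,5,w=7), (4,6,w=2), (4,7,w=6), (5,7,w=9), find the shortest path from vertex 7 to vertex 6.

Step 1: Build adjacency list with weights:
  1: 2(w=2), 3(w=3), 4(w=1), 5(w=7), 6(w=2)
  2: 1(w=2), 4(w=6), 5(w=3)
  3: 1(w=3), 5(w=3)
  4: 1(w=1), 2(w=6), 5(w=7), 6(w=2), 7(w=6)
  5: 1(w=7), 2(w=3), 3(w=3), 4(w=7), 7(w=9)
  6: 1(w=2), 4(w=2)
  7: 4(w=6), 5(w=9)

Step 2: Apply Dijkstra's algorithm from vertex 7:
  Visit vertex 7 (distance=0)
    Update dist[4] = 6
    Update dist[5] = 9
  Visit vertex 4 (distance=6)
    Update dist[1] = 7
    Update dist[2] = 12
    Update dist[6] = 8
  Visit vertex 1 (distance=7)
    Update dist[2] = 9
    Update dist[3] = 10
  Visit vertex 6 (distance=8)

Step 3: Shortest path: 7 -> 4 -> 6
Total weight: 6 + 2 = 8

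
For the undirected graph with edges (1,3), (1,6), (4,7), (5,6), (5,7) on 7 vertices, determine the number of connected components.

Step 1: Build adjacency list from edges:
  1: 3, 6
  2: (none)
  3: 1
  4: 7
  5: 6, 7
  6: 1, 5
  7: 4, 5

Step 2: Run BFS/DFS from vertex 1:
  Visited: {1, 3, 6, 5, 7, 4}
  Reached 6 of 7 vertices

Step 3: Only 6 of 7 vertices reached. Graph is disconnected.
Connected components: {1, 3, 4, 5, 6, 7}, {2}
Number of connected components: 2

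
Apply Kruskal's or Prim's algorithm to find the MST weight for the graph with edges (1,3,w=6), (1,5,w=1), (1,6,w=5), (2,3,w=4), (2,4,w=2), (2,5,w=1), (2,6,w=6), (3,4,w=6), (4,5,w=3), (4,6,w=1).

Apply Kruskal's algorithm (sort edges by weight, add if no cycle):

Sorted edges by weight:
  (1,5) w=1
  (2,5) w=1
  (4,6) w=1
  (2,4) w=2
  (4,5) w=3
  (2,3) w=4
  (1,6) w=5
  (1,3) w=6
  (2,6) w=6
  (3,4) w=6

Add edge (1,5) w=1 -- no cycle. Running total: 1
Add edge (2,5) w=1 -- no cycle. Running total: 2
Add edge (4,6) w=1 -- no cycle. Running total: 3
Add edge (2,4) w=2 -- no cycle. Running total: 5
Skip edge (4,5) w=3 -- would create cycle
Add edge (2,3) w=4 -- no cycle. Running total: 9

MST edges: (1,5,w=1), (2,5,w=1), (4,6,w=1), (2,4,w=2), (2,3,w=4)
Total MST weight: 1 + 1 + 1 + 2 + 4 = 9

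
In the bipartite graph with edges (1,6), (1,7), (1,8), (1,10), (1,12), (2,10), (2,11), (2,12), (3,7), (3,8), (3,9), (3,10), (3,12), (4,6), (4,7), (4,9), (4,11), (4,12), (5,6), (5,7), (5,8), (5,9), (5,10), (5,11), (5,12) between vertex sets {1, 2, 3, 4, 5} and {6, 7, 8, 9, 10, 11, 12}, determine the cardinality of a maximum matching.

Step 1: List the neighbors of each left vertex:
  1: 6, 7, 8, 10, 12
  2: 10, 11, 12
  3: 7, 8, 9, 10, 12
  4: 6, 7, 9, 11, 12
  5: 6, 7, 8, 9, 10, 11, 12

Step 2: Greedily match left vertices, then look for augmenting paths:
  Match 1 -- 6
  Match 2 -- 10
  Match 3 -- 7
  Match 4 -- 9
  Match 5 -- 8
  No augmenting path remains.

Step 3: Verify this is maximum:
  Matching size 5 = min(|L|, |R|) = min(5, 7), which is an upper bound, so this matching is maximum.

Maximum matching: {(1,6), (2,10), (3,7), (4,9), (5,8)}
Size: 5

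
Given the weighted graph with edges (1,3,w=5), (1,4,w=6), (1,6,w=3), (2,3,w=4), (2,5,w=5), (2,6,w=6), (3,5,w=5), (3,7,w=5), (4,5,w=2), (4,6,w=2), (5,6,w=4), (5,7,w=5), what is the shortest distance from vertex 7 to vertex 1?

Step 1: Build adjacency list with weights:
  1: 3(w=5), 4(w=6), 6(w=3)
  2: 3(w=4), 5(w=5), 6(w=6)
  3: 1(w=5), 2(w=4), 5(w=5), 7(w=5)
  4: 1(w=6), 5(w=2), 6(w=2)
  5: 2(w=5), 3(w=5), 4(w=2), 6(w=4), 7(w=5)
  6: 1(w=3), 2(w=6), 4(w=2), 5(w=4)
  7: 3(w=5), 5(w=5)

Step 2: Apply Dijkstra's algorithm from vertex 7:
  Visit vertex 7 (distance=0)
    Update dist[3] = 5
    Update dist[5] = 5
  Visit vertex 3 (distance=5)
    Update dist[1] = 10
    Update dist[2] = 9
  Visit vertex 5 (distance=5)
    Update dist[4] = 7
    Update dist[6] = 9
  Visit vertex 4 (distance=7)
  Visit vertex 2 (distance=9)
  Visit vertex 6 (distance=9)
  Visit vertex 1 (distance=10)

Step 3: Shortest path: 7 -> 3 -> 1
Total weight: 5 + 5 = 10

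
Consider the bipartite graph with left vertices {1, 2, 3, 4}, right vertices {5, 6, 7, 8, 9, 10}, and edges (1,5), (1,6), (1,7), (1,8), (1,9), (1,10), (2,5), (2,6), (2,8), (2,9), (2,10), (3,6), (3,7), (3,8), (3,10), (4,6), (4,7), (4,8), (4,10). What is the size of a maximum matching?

Step 1: List the neighbors of each left vertex:
  1: 5, 6, 7, 8, 9, 10
  2: 5, 6, 8, 9, 10
  3: 6, 7, 8, 10
  4: 6, 7, 8, 10

Step 2: Greedily match left vertices, then look for augmenting paths:
  Match 1 -- 5
  Match 2 -- 6
  Match 3 -- 7
  Match 4 -- 8
  No augmenting path remains.

Step 3: Verify this is maximum:
  Matching size 4 = min(|L|, |R|) = min(4, 6), which is an upper bound, so this matching is maximum.

Maximum matching: {(1,5), (2,6), (3,7), (4,8)}
Size: 4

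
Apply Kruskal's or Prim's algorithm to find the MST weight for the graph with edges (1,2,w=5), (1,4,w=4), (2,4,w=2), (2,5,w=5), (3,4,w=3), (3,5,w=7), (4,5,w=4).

Apply Kruskal's algorithm (sort edges by weight, add if no cycle):

Sorted edges by weight:
  (2,4) w=2
  (3,4) w=3
  (1,4) w=4
  (4,5) w=4
  (1,2) w=5
  (2,5) w=5
  (3,5) w=7

Add edge (2,4) w=2 -- no cycle. Running total: 2
Add edge (3,4) w=3 -- no cycle. Running total: 5
Add edge (1,4) w=4 -- no cycle. Running total: 9
Add edge (4,5) w=4 -- no cycle. Running total: 13

MST edges: (2,4,w=2), (3,4,w=3), (1,4,w=4), (4,5,w=4)
Total MST weight: 2 + 3 + 4 + 4 = 13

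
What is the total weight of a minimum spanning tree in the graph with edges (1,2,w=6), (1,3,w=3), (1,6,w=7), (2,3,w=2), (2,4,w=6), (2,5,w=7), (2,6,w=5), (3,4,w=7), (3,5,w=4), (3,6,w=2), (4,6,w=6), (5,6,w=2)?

Apply Kruskal's algorithm (sort edges by weight, add if no cycle):

Sorted edges by weight:
  (2,3) w=2
  (3,6) w=2
  (5,6) w=2
  (1,3) w=3
  (3,5) w=4
  (2,6) w=5
  (1,2) w=6
  (2,4) w=6
  (4,6) w=6
  (1,6) w=7
  (2,5) w=7
  (3,4) w=7

Add edge (2,3) w=2 -- no cycle. Running total: 2
Add edge (3,6) w=2 -- no cycle. Running total: 4
Add edge (5,6) w=2 -- no cycle. Running total: 6
Add edge (1,3) w=3 -- no cycle. Running total: 9
Skip edge (3,5) w=4 -- would create cycle
Skip edge (2,6) w=5 -- would create cycle
Skip edge (1,2) w=6 -- would create cycle
Add edge (2,4) w=6 -- no cycle. Running total: 15

MST edges: (2,3,w=2), (3,6,w=2), (5,6,w=2), (1,3,w=3), (2,4,w=6)
Total MST weight: 2 + 2 + 2 + 3 + 6 = 15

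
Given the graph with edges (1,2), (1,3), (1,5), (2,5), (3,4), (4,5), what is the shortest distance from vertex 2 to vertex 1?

Step 1: Build adjacency list:
  1: 2, 3, 5
  2: 1, 5
  3: 1, 4
  4: 3, 5
  5: 1, 2, 4

Step 2: BFS from vertex 2 to find shortest path to 1:
  vertex 1 reached at distance 1

Step 3: Shortest path: 2 -> 1
Path length: 1 edge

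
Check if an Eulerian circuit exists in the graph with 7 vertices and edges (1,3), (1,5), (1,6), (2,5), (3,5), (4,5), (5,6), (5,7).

Step 1: Find the degree of each vertex:
  deg(1) = 3
  deg(2) = 1
  deg(3) = 2
  deg(4) = 1
  deg(5) = 6
  deg(6) = 2
  deg(7) = 1

Step 2: Count vertices with odd degree:
  Odd-degree vertices: 1, 2, 4, 7 (4 total)

Step 3: Apply Euler's theorem:
  - Eulerian circuit exists iff graph is connected and all vertices have even degree
  - Eulerian path exists iff graph is connected and has 0 or 2 odd-degree vertices

Graph has 4 odd-degree vertices (need 0 or 2).
Neither Eulerian path nor Eulerian circuit exists.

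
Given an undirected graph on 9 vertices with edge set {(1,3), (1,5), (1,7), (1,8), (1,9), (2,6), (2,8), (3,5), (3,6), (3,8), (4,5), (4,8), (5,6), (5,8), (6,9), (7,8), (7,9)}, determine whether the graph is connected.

Step 1: Build adjacency list from edges:
  1: 3, 5, 7, 8, 9
  2: 6, 8
  3: 1, 5, 6, 8
  4: 5, 8
  5: 1, 3, 4, 6, 8
  6: 2, 3, 5, 9
  7: 1, 8, 9
  8: 1, 2, 3, 4, 5, 7
  9: 1, 6, 7

Step 2: Run BFS/DFS from vertex 1:
  Visited: {1, 3, 5, 7, 8, 9, 6, 4, 2}
  Reached 9 of 9 vertices

Step 3: All 9 vertices reached from vertex 1, so the graph is connected.
Answer: Yes, the graph is connected.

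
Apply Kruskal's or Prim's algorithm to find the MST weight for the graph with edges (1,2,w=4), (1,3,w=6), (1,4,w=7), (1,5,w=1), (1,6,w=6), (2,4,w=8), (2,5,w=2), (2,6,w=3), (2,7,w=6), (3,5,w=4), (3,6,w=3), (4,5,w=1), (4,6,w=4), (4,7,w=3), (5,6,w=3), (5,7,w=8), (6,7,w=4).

Apply Kruskal's algorithm (sort edges by weight, add if no cycle):

Sorted edges by weight:
  (1,5) w=1
  (4,5) w=1
  (2,5) w=2
  (2,6) w=3
  (3,6) w=3
  (4,7) w=3
  (5,6) w=3
  (1,2) w=4
  (3,5) w=4
  (4,6) w=4
  (6,7) w=4
  (1,3) w=6
  (1,6) w=6
  (2,7) w=6
  (1,4) w=7
  (2,4) w=8
  (5,7) w=8

Add edge (1,5) w=1 -- no cycle. Running total: 1
Add edge (4,5) w=1 -- no cycle. Running total: 2
Add edge (2,5) w=2 -- no cycle. Running total: 4
Add edge (2,6) w=3 -- no cycle. Running total: 7
Add edge (3,6) w=3 -- no cycle. Running total: 10
Add edge (4,7) w=3 -- no cycle. Running total: 13

MST edges: (1,5,w=1), (4,5,w=1), (2,5,w=2), (2,6,w=3), (3,6,w=3), (4,7,w=3)
Total MST weight: 1 + 1 + 2 + 3 + 3 + 3 = 13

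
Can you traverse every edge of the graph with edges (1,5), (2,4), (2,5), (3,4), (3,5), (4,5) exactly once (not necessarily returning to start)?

Step 1: Find the degree of each vertex:
  deg(1) = 1
  deg(2) = 2
  deg(3) = 2
  deg(4) = 3
  deg(5) = 4

Step 2: Count vertices with odd degree:
  Odd-degree vertices: 1, 4 (2 total)

Step 3: Apply Euler's theorem:
  - Eulerian circuit exists iff graph is connected and all vertices have even degree
  - Eulerian path exists iff graph is connected and has 0 or 2 odd-degree vertices

Graph is connected with exactly 2 odd-degree vertices (1, 4).
Eulerian path exists (starting and ending at the odd-degree vertices), but no Eulerian circuit.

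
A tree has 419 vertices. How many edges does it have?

A tree on n vertices always has exactly n - 1 edges.
For n = 419: edges = 419 - 1 = 418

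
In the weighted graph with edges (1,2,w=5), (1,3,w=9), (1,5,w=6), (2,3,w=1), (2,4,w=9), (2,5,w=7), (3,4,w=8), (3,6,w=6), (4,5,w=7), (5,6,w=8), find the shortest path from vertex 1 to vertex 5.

Step 1: Build adjacency list with weights:
  1: 2(w=5), 3(w=9), 5(w=6)
  2: 1(w=5), 3(w=1), 4(w=9), 5(w=7)
  3: 1(w=9), 2(w=1), 4(w=8), 6(w=6)
  4: 2(w=9), 3(w=8), 5(w=7)
  5: 1(w=6), 2(w=7), 4(w=7), 6(w=8)
  6: 3(w=6), 5(w=8)

Step 2: Apply Dijkstra's algorithm from vertex 1:
  Visit vertex 1 (distance=0)
    Update dist[2] = 5
    Update dist[3] = 9
    Update dist[5] = 6
  Visit vertex 2 (distance=5)
    Update dist[3] = 6
    Update dist[4] = 14
  Visit vertex 3 (distance=6)
    Update dist[6] = 12
  Visit vertex 5 (distance=6)
    Update dist[4] = 13

Step 3: Shortest path: 1 -> 5
Total weight: 6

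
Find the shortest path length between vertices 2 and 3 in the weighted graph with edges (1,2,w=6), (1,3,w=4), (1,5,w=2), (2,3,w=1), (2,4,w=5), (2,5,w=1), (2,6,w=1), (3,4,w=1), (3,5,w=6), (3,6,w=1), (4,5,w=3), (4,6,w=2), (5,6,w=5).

Step 1: Build adjacency list with weights:
  1: 2(w=6), 3(w=4), 5(w=2)
  2: 1(w=6), 3(w=1), 4(w=5), 5(w=1), 6(w=1)
  3: 1(w=4), 2(w=1), 4(w=1), 5(w=6), 6(w=1)
  4: 2(w=5), 3(w=1), 5(w=3), 6(w=2)
  5: 1(w=2), 2(w=1), 3(w=6), 4(w=3), 6(w=5)
  6: 2(w=1), 3(w=1), 4(w=2), 5(w=5)

Step 2: Apply Dijkstra's algorithm from vertex 2:
  Visit vertex 2 (distance=0)
    Update dist[1] = 6
    Update dist[3] = 1
    Update dist[4] = 5
    Update dist[5] = 1
    Update dist[6] = 1
  Visit vertex 3 (distance=1)
    Update dist[1] = 5
    Update dist[4] = 2

Step 3: Shortest path: 2 -> 3
Total weight: 1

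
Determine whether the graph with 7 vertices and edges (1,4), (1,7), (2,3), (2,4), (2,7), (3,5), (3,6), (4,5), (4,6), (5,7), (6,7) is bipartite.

Step 1: Attempt 2-coloring using BFS:
  Start at vertex 1, assign color 0
  Color vertex 4 with color 1 (neighbor of 1)
  Color vertex 7 with color 1 (neighbor of 1)
  Color vertex 2 with color 0 (neighbor of 4)
  Color vertex 5 with color 0 (neighbor of 4)
  Color vertex 6 with color 0 (neighbor of 4)
  Color vertex 3 with color 1 (neighbor of 2)

Step 2: 2-coloring succeeded. No conflicts found.
  Set A (color 0): {1, 2, 5, 6}
  Set B (color 1): {3, 4, 7}

The graph is bipartite with partition {1, 2, 5, 6}, {3, 4, 7}.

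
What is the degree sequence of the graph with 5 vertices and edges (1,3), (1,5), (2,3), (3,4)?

Step 1: Count edges incident to each vertex:
  deg(1) = 2 (neighbors: 3, 5)
  deg(2) = 1 (neighbors: 3)
  deg(3) = 3 (neighbors: 1, 2, 4)
  deg(4) = 1 (neighbors: 3)
  deg(5) = 1 (neighbors: 1)

Step 2: Sort degrees in non-increasing order:
  Degrees: [2, 1, 3, 1, 1] -> sorted: [3, 2, 1, 1, 1]

Degree sequence: [3, 2, 1, 1, 1]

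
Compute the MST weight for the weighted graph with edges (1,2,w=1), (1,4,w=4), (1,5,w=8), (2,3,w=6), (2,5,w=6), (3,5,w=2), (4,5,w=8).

Apply Kruskal's algorithm (sort edges by weight, add if no cycle):

Sorted edges by weight:
  (1,2) w=1
  (3,5) w=2
  (1,4) w=4
  (2,3) w=6
  (2,5) w=6
  (1,5) w=8
  (4,5) w=8

Add edge (1,2) w=1 -- no cycle. Running total: 1
Add edge (3,5) w=2 -- no cycle. Running total: 3
Add edge (1,4) w=4 -- no cycle. Running total: 7
Add edge (2,3) w=6 -- no cycle. Running total: 13

MST edges: (1,2,w=1), (3,5,w=2), (1,4,w=4), (2,3,w=6)
Total MST weight: 1 + 2 + 4 + 6 = 13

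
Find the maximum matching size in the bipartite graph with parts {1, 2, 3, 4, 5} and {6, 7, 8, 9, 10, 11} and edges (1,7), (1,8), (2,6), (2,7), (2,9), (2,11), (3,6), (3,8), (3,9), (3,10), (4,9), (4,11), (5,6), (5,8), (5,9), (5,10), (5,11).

Step 1: List the neighbors of each left vertex:
  1: 7, 8
  2: 6, 7, 9, 11
  3: 6, 8, 9, 10
  4: 9, 11
  5: 6, 8, 9, 10, 11

Step 2: Greedily match left vertices, then look for augmenting paths:
  Match 1 -- 7
  Match 2 -- 6
  Match 3 -- 8
  Match 4 -- 9
  Match 5 -- 10
  No augmenting path remains.

Step 3: Verify this is maximum:
  Matching size 5 = min(|L|, |R|) = min(5, 6), which is an upper bound, so this matching is maximum.

Maximum matching: {(1,7), (2,6), (3,8), (4,9), (5,10)}
Size: 5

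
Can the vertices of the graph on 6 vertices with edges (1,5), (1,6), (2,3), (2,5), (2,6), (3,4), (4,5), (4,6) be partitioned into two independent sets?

Step 1: Attempt 2-coloring using BFS:
  Start at vertex 1, assign color 0
  Color vertex 5 with color 1 (neighbor of 1)
  Color vertex 6 with color 1 (neighbor of 1)
  Color vertex 2 with color 0 (neighbor of 5)
  Color vertex 4 with color 0 (neighbor of 5)
  Color vertex 3 with color 1 (neighbor of 2)

Step 2: 2-coloring succeeded. No conflicts found.
  Set A (color 0): {1, 2, 4}
  Set B (color 1): {3, 5, 6}

The graph is bipartite with partition {1, 2, 4}, {3, 5, 6}.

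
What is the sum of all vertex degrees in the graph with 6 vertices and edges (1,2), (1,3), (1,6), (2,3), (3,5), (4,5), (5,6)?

Step 1: Count edges incident to each vertex:
  deg(1) = 3 (neighbors: 2, 3, 6)
  deg(2) = 2 (neighbors: 1, 3)
  deg(3) = 3 (neighbors: 1, 2, 5)
  deg(4) = 1 (neighbors: 5)
  deg(5) = 3 (neighbors: 3, 4, 6)
  deg(6) = 2 (neighbors: 1, 5)

Step 2: Sum all degrees:
  3 + 2 + 3 + 1 + 3 + 2 = 14

Verification: sum of degrees = 2 * |E| = 2 * 7 = 14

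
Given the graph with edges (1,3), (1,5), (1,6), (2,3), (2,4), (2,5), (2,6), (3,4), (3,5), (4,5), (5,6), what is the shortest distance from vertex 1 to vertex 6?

Step 1: Build adjacency list:
  1: 3, 5, 6
  2: 3, 4, 5, 6
  3: 1, 2, 4, 5
  4: 2, 3, 5
  5: 1, 2, 3, 4, 6
  6: 1, 2, 5

Step 2: BFS from vertex 1 to find shortest path to 6:
  vertex 3 reached at distance 1
  vertex 5 reached at distance 1
  vertex 6 reached at distance 1

Step 3: Shortest path: 1 -> 6
Path length: 1 edge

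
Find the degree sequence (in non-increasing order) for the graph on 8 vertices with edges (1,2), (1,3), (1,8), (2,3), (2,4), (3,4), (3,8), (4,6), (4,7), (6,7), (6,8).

Step 1: Count edges incident to each vertex:
  deg(1) = 3 (neighbors: 2, 3, 8)
  deg(2) = 3 (neighbors: 1, 3, 4)
  deg(3) = 4 (neighbors: 1, 2, 4, 8)
  deg(4) = 4 (neighbors: 2, 3, 6, 7)
  deg(5) = 0 (neighbors: none)
  deg(6) = 3 (neighbors: 4, 7, 8)
  deg(7) = 2 (neighbors: 4, 6)
  deg(8) = 3 (neighbors: 1, 3, 6)

Step 2: Sort degrees in non-increasing order:
  Degrees: [3, 3, 4, 4, 0, 3, 2, 3] -> sorted: [4, 4, 3, 3, 3, 3, 2, 0]

Degree sequence: [4, 4, 3, 3, 3, 3, 2, 0]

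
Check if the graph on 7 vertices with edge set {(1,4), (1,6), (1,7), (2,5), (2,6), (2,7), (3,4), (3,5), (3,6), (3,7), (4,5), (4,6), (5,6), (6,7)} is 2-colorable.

Step 1: Attempt 2-coloring using BFS:
  Start at vertex 1, assign color 0
  Color vertex 4 with color 1 (neighbor of 1)
  Color vertex 6 with color 1 (neighbor of 1)
  Color vertex 7 with color 1 (neighbor of 1)
  Color vertex 3 with color 0 (neighbor of 4)
  Color vertex 5 with color 0 (neighbor of 4)

Step 2: Conflict found! Vertices 4 and 6 are adjacent but have the same color.
This means the graph contains an odd cycle.

The graph is NOT bipartite.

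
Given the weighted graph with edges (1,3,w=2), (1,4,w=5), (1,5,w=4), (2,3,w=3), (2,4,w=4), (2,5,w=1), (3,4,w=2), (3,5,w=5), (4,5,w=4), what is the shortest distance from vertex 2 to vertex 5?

Step 1: Build adjacency list with weights:
  1: 3(w=2), 4(w=5), 5(w=4)
  2: 3(w=3), 4(w=4), 5(w=1)
  3: 1(w=2), 2(w=3), 4(w=2), 5(w=5)
  4: 1(w=5), 2(w=4), 3(w=2), 5(w=4)
  5: 1(w=4), 2(w=1), 3(w=5), 4(w=4)

Step 2: Apply Dijkstra's algorithm from vertex 2:
  Visit vertex 2 (distance=0)
    Update dist[3] = 3
    Update dist[4] = 4
    Update dist[5] = 1
  Visit vertex 5 (distance=1)
    Update dist[1] = 5

Step 3: Shortest path: 2 -> 5
Total weight: 1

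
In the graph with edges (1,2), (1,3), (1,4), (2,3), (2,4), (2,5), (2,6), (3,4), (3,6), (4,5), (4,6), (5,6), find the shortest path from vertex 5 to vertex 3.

Step 1: Build adjacency list:
  1: 2, 3, 4
  2: 1, 3, 4, 5, 6
  3: 1, 2, 4, 6
  4: 1, 2, 3, 5, 6
  5: 2, 4, 6
  6: 2, 3, 4, 5

Step 2: BFS from vertex 5 to find shortest path to 3:
  vertex 2 reached at distance 1
  vertex 4 reached at distance 1
  vertex 6 reached at distance 1
  vertex 1 reached at distance 2
  vertex 3 reached at distance 2

Step 3: Shortest path: 5 -> 4 -> 3
Path length: 2 edges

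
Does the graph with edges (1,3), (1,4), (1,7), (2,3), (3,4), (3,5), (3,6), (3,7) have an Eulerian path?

Step 1: Find the degree of each vertex:
  deg(1) = 3
  deg(2) = 1
  deg(3) = 6
  deg(4) = 2
  deg(5) = 1
  deg(6) = 1
  deg(7) = 2

Step 2: Count vertices with odd degree:
  Odd-degree vertices: 1, 2, 5, 6 (4 total)

Step 3: Apply Euler's theorem:
  - Eulerian circuit exists iff graph is connected and all vertices have even degree
  - Eulerian path exists iff graph is connected and has 0 or 2 odd-degree vertices

Graph has 4 odd-degree vertices (need 0 or 2).
Neither Eulerian path nor Eulerian circuit exists.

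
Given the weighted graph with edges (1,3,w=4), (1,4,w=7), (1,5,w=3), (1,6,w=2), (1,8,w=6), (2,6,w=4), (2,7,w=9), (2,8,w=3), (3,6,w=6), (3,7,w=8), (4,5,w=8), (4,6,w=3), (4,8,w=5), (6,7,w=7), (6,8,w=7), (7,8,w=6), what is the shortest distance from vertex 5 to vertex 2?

Step 1: Build adjacency list with weights:
  1: 3(w=4), 4(w=7), 5(w=3), 6(w=2), 8(w=6)
  2: 6(w=4), 7(w=9), 8(w=3)
  3: 1(w=4), 6(w=6), 7(w=8)
  4: 1(w=7), 5(w=8), 6(w=3), 8(w=5)
  5: 1(w=3), 4(w=8)
  6: 1(w=2), 2(w=4), 3(w=6), 4(w=3), 7(w=7), 8(w=7)
  7: 2(w=9), 3(w=8), 6(w=7), 8(w=6)
  8: 1(w=6), 2(w=3), 4(w=5), 6(w=7), 7(w=6)

Step 2: Apply Dijkstra's algorithm from vertex 5:
  Visit vertex 5 (distance=0)
    Update dist[1] = 3
    Update dist[4] = 8
  Visit vertex 1 (distance=3)
    Update dist[3] = 7
    Update dist[6] = 5
    Update dist[8] = 9
  Visit vertex 6 (distance=5)
    Update dist[2] = 9
    Update dist[7] = 12
  Visit vertex 3 (distance=7)
  Visit vertex 4 (distance=8)
  Visit vertex 2 (distance=9)

Step 3: Shortest path: 5 -> 1 -> 6 -> 2
Total weight: 3 + 2 + 4 = 9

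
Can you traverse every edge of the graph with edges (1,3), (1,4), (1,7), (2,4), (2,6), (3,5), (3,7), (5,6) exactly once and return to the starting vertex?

Step 1: Find the degree of each vertex:
  deg(1) = 3
  deg(2) = 2
  deg(3) = 3
  deg(4) = 2
  deg(5) = 2
  deg(6) = 2
  deg(7) = 2

Step 2: Count vertices with odd degree:
  Odd-degree vertices: 1, 3 (2 total)

Step 3: Apply Euler's theorem:
  - Eulerian circuit exists iff graph is connected and all vertices have even degree
  - Eulerian path exists iff graph is connected and has 0 or 2 odd-degree vertices

Graph is connected with exactly 2 odd-degree vertices (1, 3).
Eulerian path exists (starting and ending at the odd-degree vertices), but no Eulerian circuit.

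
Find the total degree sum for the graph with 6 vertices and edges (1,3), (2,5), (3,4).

Step 1: Count edges incident to each vertex:
  deg(1) = 1 (neighbors: 3)
  deg(2) = 1 (neighbors: 5)
  deg(3) = 2 (neighbors: 1, 4)
  deg(4) = 1 (neighbors: 3)
  deg(5) = 1 (neighbors: 2)
  deg(6) = 0 (neighbors: none)

Step 2: Sum all degrees:
  1 + 1 + 2 + 1 + 1 + 0 = 6

Verification: sum of degrees = 2 * |E| = 2 * 3 = 6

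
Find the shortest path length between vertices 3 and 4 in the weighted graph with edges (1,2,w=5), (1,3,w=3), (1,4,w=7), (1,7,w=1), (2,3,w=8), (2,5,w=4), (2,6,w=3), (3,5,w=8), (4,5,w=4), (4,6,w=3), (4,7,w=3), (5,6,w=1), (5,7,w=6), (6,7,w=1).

Step 1: Build adjacency list with weights:
  1: 2(w=5), 3(w=3), 4(w=7), 7(w=1)
  2: 1(w=5), 3(w=8), 5(w=4), 6(w=3)
  3: 1(w=3), 2(w=8), 5(w=8)
  4: 1(w=7), 5(w=4), 6(w=3), 7(w=3)
  5: 2(w=4), 3(w=8), 4(w=4), 6(w=1), 7(w=6)
  6: 2(w=3), 4(w=3), 5(w=1), 7(w=1)
  7: 1(w=1), 4(w=3), 5(w=6), 6(w=1)

Step 2: Apply Dijkstra's algorithm from vertex 3:
  Visit vertex 3 (distance=0)
    Update dist[1] = 3
    Update dist[2] = 8
    Update dist[5] = 8
  Visit vertex 1 (distance=3)
    Update dist[4] = 10
    Update dist[7] = 4
  Visit vertex 7 (distance=4)
    Update dist[4] = 7
    Update dist[6] = 5
  Visit vertex 6 (distance=5)
    Update dist[5] = 6
  Visit vertex 5 (distance=6)
  Visit vertex 4 (distance=7)

Step 3: Shortest path: 3 -> 1 -> 7 -> 4
Total weight: 3 + 1 + 3 = 7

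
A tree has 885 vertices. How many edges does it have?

A tree on n vertices always has exactly n - 1 edges.
For n = 885: edges = 885 - 1 = 884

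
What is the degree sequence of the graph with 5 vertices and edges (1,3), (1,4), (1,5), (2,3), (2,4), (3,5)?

Step 1: Count edges incident to each vertex:
  deg(1) = 3 (neighbors: 3, 4, 5)
  deg(2) = 2 (neighbors: 3, 4)
  deg(3) = 3 (neighbors: 1, 2, 5)
  deg(4) = 2 (neighbors: 1, 2)
  deg(5) = 2 (neighbors: 1, 3)

Step 2: Sort degrees in non-increasing order:
  Degrees: [3, 2, 3, 2, 2] -> sorted: [3, 3, 2, 2, 2]

Degree sequence: [3, 3, 2, 2, 2]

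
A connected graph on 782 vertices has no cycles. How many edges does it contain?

A tree on n vertices always has exactly n - 1 edges.
For n = 782: edges = 782 - 1 = 781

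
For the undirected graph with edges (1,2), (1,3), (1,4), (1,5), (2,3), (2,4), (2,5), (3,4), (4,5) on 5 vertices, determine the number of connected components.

Step 1: Build adjacency list from edges:
  1: 2, 3, 4, 5
  2: 1, 3, 4, 5
  3: 1, 2, 4
  4: 1, 2, 3, 5
  5: 1, 2, 4

Step 2: Run BFS/DFS from vertex 1:
  Visited: {1, 2, 3, 4, 5}
  Reached 5 of 5 vertices

Step 3: All 5 vertices reached from vertex 1, so the graph is connected.
Number of connected components: 1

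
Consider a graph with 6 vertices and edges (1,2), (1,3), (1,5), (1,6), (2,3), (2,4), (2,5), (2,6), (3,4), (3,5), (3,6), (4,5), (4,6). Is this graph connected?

Step 1: Build adjacency list from edges:
  1: 2, 3, 5, 6
  2: 1, 3, 4, 5, 6
  3: 1, 2, 4, 5, 6
  4: 2, 3, 5, 6
  5: 1, 2, 3, 4
  6: 1, 2, 3, 4

Step 2: Run BFS/DFS from vertex 1:
  Visited: {1, 2, 3, 5, 6, 4}
  Reached 6 of 6 vertices

Step 3: All 6 vertices reached from vertex 1, so the graph is connected.
Answer: Yes, the graph is connected.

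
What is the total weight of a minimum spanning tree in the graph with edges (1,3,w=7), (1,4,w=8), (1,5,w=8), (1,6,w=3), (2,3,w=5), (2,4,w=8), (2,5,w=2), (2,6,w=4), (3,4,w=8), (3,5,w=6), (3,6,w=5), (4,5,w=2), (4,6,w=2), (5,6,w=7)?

Apply Kruskal's algorithm (sort edges by weight, add if no cycle):

Sorted edges by weight:
  (2,5) w=2
  (4,5) w=2
  (4,6) w=2
  (1,6) w=3
  (2,6) w=4
  (2,3) w=5
  (3,6) w=5
  (3,5) w=6
  (1,3) w=7
  (5,6) w=7
  (1,4) w=8
  (1,5) w=8
  (2,4) w=8
  (3,4) w=8

Add edge (2,5) w=2 -- no cycle. Running total: 2
Add edge (4,5) w=2 -- no cycle. Running total: 4
Add edge (4,6) w=2 -- no cycle. Running total: 6
Add edge (1,6) w=3 -- no cycle. Running total: 9
Skip edge (2,6) w=4 -- would create cycle
Add edge (2,3) w=5 -- no cycle. Running total: 14

MST edges: (2,5,w=2), (4,5,w=2), (4,6,w=2), (1,6,w=3), (2,3,w=5)
Total MST weight: 2 + 2 + 2 + 3 + 5 = 14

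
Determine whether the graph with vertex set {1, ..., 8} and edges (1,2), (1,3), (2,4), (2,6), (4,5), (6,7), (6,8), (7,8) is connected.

Step 1: Build adjacency list from edges:
  1: 2, 3
  2: 1, 4, 6
  3: 1
  4: 2, 5
  5: 4
  6: 2, 7, 8
  7: 6, 8
  8: 6, 7

Step 2: Run BFS/DFS from vertex 1:
  Visited: {1, 2, 3, 4, 6, 5, 7, 8}
  Reached 8 of 8 vertices

Step 3: All 8 vertices reached from vertex 1, so the graph is connected.
Answer: Yes, the graph is connected.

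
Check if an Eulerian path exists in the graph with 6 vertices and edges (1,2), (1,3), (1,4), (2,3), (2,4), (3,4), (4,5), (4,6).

Step 1: Find the degree of each vertex:
  deg(1) = 3
  deg(2) = 3
  deg(3) = 3
  deg(4) = 5
  deg(5) = 1
  deg(6) = 1

Step 2: Count vertices with odd degree:
  Odd-degree vertices: 1, 2, 3, 4, 5, 6 (6 total)

Step 3: Apply Euler's theorem:
  - Eulerian circuit exists iff graph is connected and all vertices have even degree
  - Eulerian path exists iff graph is connected and has 0 or 2 odd-degree vertices

Graph has 6 odd-degree vertices (need 0 or 2).
Neither Eulerian path nor Eulerian circuit exists.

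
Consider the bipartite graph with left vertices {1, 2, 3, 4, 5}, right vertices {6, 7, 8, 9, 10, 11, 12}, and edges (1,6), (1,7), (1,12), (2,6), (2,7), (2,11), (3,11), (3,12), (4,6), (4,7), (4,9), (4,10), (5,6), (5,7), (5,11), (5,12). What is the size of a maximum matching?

Step 1: List the neighbors of each left vertex:
  1: 6, 7, 12
  2: 6, 7, 11
  3: 11, 12
  4: 6, 7, 9, 10
  5: 6, 7, 11, 12

Step 2: Greedily match left vertices, then look for augmenting paths:
  Match 1 -- 6
  Match 2 -- 7
  Match 3 -- 11
  Match 4 -- 9
  Match 5 -- 12
  No augmenting path remains.

Step 3: Verify this is maximum:
  Matching size 5 = min(|L|, |R|) = min(5, 7), which is an upper bound, so this matching is maximum.

Maximum matching: {(1,6), (2,7), (3,11), (4,9), (5,12)}
Size: 5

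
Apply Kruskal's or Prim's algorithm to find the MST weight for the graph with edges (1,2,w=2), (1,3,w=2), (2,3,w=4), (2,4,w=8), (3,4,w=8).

Apply Kruskal's algorithm (sort edges by weight, add if no cycle):

Sorted edges by weight:
  (1,3) w=2
  (1,2) w=2
  (2,3) w=4
  (2,4) w=8
  (3,4) w=8

Add edge (1,3) w=2 -- no cycle. Running total: 2
Add edge (1,2) w=2 -- no cycle. Running total: 4
Skip edge (2,3) w=4 -- would create cycle
Add edge (2,4) w=8 -- no cycle. Running total: 12

MST edges: (1,3,w=2), (1,2,w=2), (2,4,w=8)
Total MST weight: 2 + 2 + 8 = 12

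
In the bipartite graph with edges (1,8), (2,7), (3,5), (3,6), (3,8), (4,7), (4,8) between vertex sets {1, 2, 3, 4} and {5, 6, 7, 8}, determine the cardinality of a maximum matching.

Step 1: List the neighbors of each left vertex:
  1: 8
  2: 7
  3: 5, 6, 8
  4: 7, 8

Step 2: Greedily match left vertices, then look for augmenting paths:
  Match 1 -- 8
  Match 2 -- 7
  Match 3 -- 5
  No augmenting path remains.

Step 3: Verify this is maximum:
  Matching has size 3. The vertex set {3, 7, 8} covers every edge and has size 3; any matching has at most one edge per cover vertex, so 3 is maximum (König's theorem).

Maximum matching: {(1,8), (2,7), (3,5)}
Size: 3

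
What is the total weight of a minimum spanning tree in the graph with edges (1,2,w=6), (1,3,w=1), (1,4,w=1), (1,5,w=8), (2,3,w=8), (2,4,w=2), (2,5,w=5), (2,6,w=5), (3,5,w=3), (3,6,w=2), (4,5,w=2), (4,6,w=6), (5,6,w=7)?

Apply Kruskal's algorithm (sort edges by weight, add if no cycle):

Sorted edges by weight:
  (1,3) w=1
  (1,4) w=1
  (2,4) w=2
  (3,6) w=2
  (4,5) w=2
  (3,5) w=3
  (2,5) w=5
  (2,6) w=5
  (1,2) w=6
  (4,6) w=6
  (5,6) w=7
  (1,5) w=8
  (2,3) w=8

Add edge (1,3) w=1 -- no cycle. Running total: 1
Add edge (1,4) w=1 -- no cycle. Running total: 2
Add edge (2,4) w=2 -- no cycle. Running total: 4
Add edge (3,6) w=2 -- no cycle. Running total: 6
Add edge (4,5) w=2 -- no cycle. Running total: 8

MST edges: (1,3,w=1), (1,4,w=1), (2,4,w=2), (3,6,w=2), (4,5,w=2)
Total MST weight: 1 + 1 + 2 + 2 + 2 = 8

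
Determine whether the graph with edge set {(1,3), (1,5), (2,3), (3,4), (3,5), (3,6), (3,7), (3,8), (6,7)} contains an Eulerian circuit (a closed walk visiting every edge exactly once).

Step 1: Find the degree of each vertex:
  deg(1) = 2
  deg(2) = 1
  deg(3) = 7
  deg(4) = 1
  deg(5) = 2
  deg(6) = 2
  deg(7) = 2
  deg(8) = 1

Step 2: Count vertices with odd degree:
  Odd-degree vertices: 2, 3, 4, 8 (4 total)

Step 3: Apply Euler's theorem:
  - Eulerian circuit exists iff graph is connected and all vertices have even degree
  - Eulerian path exists iff graph is connected and has 0 or 2 odd-degree vertices

Graph has 4 odd-degree vertices (need 0 or 2).
Neither Eulerian path nor Eulerian circuit exists.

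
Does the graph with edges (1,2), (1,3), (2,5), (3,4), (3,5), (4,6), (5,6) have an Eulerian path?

Step 1: Find the degree of each vertex:
  deg(1) = 2
  deg(2) = 2
  deg(3) = 3
  deg(4) = 2
  deg(5) = 3
  deg(6) = 2

Step 2: Count vertices with odd degree:
  Odd-degree vertices: 3, 5 (2 total)

Step 3: Apply Euler's theorem:
  - Eulerian circuit exists iff graph is connected and all vertices have even degree
  - Eulerian path exists iff graph is connected and has 0 or 2 odd-degree vertices

Graph is connected with exactly 2 odd-degree vertices (3, 5).
Eulerian path exists (starting and ending at the odd-degree vertices), but no Eulerian circuit.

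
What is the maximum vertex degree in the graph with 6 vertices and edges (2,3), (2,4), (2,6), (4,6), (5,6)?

Step 1: Count edges incident to each vertex:
  deg(1) = 0 (neighbors: none)
  deg(2) = 3 (neighbors: 3, 4, 6)
  deg(3) = 1 (neighbors: 2)
  deg(4) = 2 (neighbors: 2, 6)
  deg(5) = 1 (neighbors: 6)
  deg(6) = 3 (neighbors: 2, 4, 5)

Step 2: Find maximum:
  max(0, 3, 1, 2, 1, 3) = 3 (vertex 2)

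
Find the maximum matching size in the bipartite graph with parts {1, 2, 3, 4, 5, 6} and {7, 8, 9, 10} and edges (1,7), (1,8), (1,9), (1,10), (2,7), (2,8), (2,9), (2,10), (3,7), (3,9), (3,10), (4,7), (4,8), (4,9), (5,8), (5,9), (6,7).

Step 1: List the neighbors of each left vertex:
  1: 7, 8, 9, 10
  2: 7, 8, 9, 10
  3: 7, 9, 10
  4: 7, 8, 9
  5: 8, 9
  6: 7

Step 2: Greedily match left vertices, then look for augmenting paths:
  Match 1 -- 10
  Match 2 -- 8
  Match 3 -- 9
  Match 4 -- 7
  No augmenting path remains.

Step 3: Verify this is maximum:
  Matching size 4 = min(|L|, |R|) = min(6, 4), which is an upper bound, so this matching is maximum.

Maximum matching: {(1,10), (2,8), (3,9), (4,7)}
Size: 4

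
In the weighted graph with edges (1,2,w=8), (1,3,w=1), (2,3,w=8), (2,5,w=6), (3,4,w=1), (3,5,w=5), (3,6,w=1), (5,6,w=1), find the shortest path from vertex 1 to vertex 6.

Step 1: Build adjacency list with weights:
  1: 2(w=8), 3(w=1)
  2: 1(w=8), 3(w=8), 5(w=6)
  3: 1(w=1), 2(w=8), 4(w=1), 5(w=5), 6(w=1)
  4: 3(w=1)
  5: 2(w=6), 3(w=5), 6(w=1)
  6: 3(w=1), 5(w=1)

Step 2: Apply Dijkstra's algorithm from vertex 1:
  Visit vertex 1 (distance=0)
    Update dist[2] = 8
    Update dist[3] = 1
  Visit vertex 3 (distance=1)
    Update dist[4] = 2
    Update dist[5] = 6
    Update dist[6] = 2
  Visit vertex 4 (distance=2)
  Visit vertex 6 (distance=2)
    Update dist[5] = 3

Step 3: Shortest path: 1 -> 3 -> 6
Total weight: 1 + 1 = 2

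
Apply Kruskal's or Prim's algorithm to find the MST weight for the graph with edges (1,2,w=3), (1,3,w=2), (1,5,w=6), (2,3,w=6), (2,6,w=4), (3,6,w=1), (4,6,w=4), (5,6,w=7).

Apply Kruskal's algorithm (sort edges by weight, add if no cycle):

Sorted edges by weight:
  (3,6) w=1
  (1,3) w=2
  (1,2) w=3
  (2,6) w=4
  (4,6) w=4
  (1,5) w=6
  (2,3) w=6
  (5,6) w=7

Add edge (3,6) w=1 -- no cycle. Running total: 1
Add edge (1,3) w=2 -- no cycle. Running total: 3
Add edge (1,2) w=3 -- no cycle. Running total: 6
Skip edge (2,6) w=4 -- would create cycle
Add edge (4,6) w=4 -- no cycle. Running total: 10
Add edge (1,5) w=6 -- no cycle. Running total: 16

MST edges: (3,6,w=1), (1,3,w=2), (1,2,w=3), (4,6,w=4), (1,5,w=6)
Total MST weight: 1 + 2 + 3 + 4 + 6 = 16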